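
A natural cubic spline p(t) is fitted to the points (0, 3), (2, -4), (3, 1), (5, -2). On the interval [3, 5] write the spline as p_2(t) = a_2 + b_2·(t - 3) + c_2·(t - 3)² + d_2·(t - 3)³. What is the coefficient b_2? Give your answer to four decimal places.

3.9286

Put m_i = p'' at the i-th knot. Here h = (2, 1, 2) and Δ = (-7/2, 5, -3/2), so the interior equations h_(i-1)·m_(i-1) + 2(h_(i-1)+h_i)·m_i + h_i·m_(i+1) = 6(Δ_i − Δ_(i-1)) read
  2·m_0 + 6·m_1 + 1·m_2 = 6(Δ_1 - Δ_0) = 51
  1·m_1 + 6·m_2 + 2·m_3 = 6(Δ_2 - Δ_1) = -39
Natural end conditions: m_0 = m_3 = 0.
Solving: m_0 = 0, m_1 = 69/7, m_2 = -57/7, m_3 = 0.
On [3, 5], with p_2(t) = a_2 + b_2·(t - 3) + c_2·(t - 3)² + d_2·(t - 3)³: c_2 = m_2/2 = -57/14, d_2 = (m_3 - m_2)/(6h_2) = 19/28, b_2 = Δ_2 - h_2(2m_2 + m_3)/6 = 55/14.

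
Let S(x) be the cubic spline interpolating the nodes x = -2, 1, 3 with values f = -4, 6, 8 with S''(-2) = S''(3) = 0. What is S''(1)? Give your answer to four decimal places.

-1.4000

Let M_i = S''(x_i). Step sizes h_i = 3, 2; slopes of the chords Δ_i = (y_(i+1) - y_i)/h_i = 10/3, 1.
  3·M_0 + 10·M_1 + 2·M_2 = 6(Δ_1 - Δ_0) = -14
Natural end conditions: M_0 = M_2 = 0.
Hence M_0 = 0, M_1 = -7/5, M_2 = 0.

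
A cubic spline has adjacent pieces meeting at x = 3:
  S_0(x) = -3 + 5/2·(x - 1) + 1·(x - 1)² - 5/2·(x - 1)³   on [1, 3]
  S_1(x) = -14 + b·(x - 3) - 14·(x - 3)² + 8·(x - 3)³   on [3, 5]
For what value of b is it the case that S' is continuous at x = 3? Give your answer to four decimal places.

-23.5000

S_0'(x) = 5/2 + 2·(x - 1) - 15/2·(x - 1)², so S_0'(3) = -47/2. On the right, S_1'(3) = b, so b = -47/2.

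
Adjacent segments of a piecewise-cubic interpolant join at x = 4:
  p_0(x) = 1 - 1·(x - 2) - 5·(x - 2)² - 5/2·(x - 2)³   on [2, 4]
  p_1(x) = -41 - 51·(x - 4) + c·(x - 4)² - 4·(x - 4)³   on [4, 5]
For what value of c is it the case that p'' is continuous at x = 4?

-20

p_0''(x) = -10 - 15·(x - 2), so p_0''(4) = -40. On the right, p_1''(4) = 2c, so c = -20.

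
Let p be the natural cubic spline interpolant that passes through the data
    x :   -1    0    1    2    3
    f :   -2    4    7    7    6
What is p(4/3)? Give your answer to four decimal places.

Write M_i for p''(x_i). With h_i = 1, 1, 1, 1 and divided differences Δ_i = 6, 3, 0, -1, the continuity of p' gives the tridiagonal system
  1·M_0 + 4·M_1 + 1·M_2 = 6(Δ_1 - Δ_0) = -18
  1·M_1 + 4·M_2 + 1·M_3 = 6(Δ_2 - Δ_1) = -18
  1·M_2 + 4·M_3 + 1·M_4 = 6(Δ_3 - Δ_2) = -6
Natural end conditions: M_0 = M_4 = 0.
Forward elimination and back-substitution give M_0 = 0, M_1 = -51/14, M_2 = -24/7, M_3 = -9/14, M_4 = 0.
On [1, 2], p(x) = 7 + 5/4·(x - 1) - 12/7·(x - 1)² + 13/28·(x - 1)³.
With (x - 1) = 1/3: p(4/3) = 1369/189.

7.2434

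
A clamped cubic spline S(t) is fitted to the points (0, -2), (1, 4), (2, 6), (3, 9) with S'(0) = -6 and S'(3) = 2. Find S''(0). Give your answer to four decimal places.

Let M_i = S''(x_i). Step sizes h_i = 1, 1, 1; slopes of the chords Δ_i = (y_(i+1) - y_i)/h_i = 6, 2, 3.
  1·M_0 + 4·M_1 + 1·M_2 = 6(Δ_1 - Δ_0) = -24
  1·M_1 + 4·M_2 + 1·M_3 = 6(Δ_2 - Δ_1) = 6
Clamped end conditions give two more equations: 2h_0·M_0 + h_0·M_1 = 6(Δ_0 - S'(0)) = 72 and h_2·M_2 + 2h_2·M_3 = 6(S'(3) - Δ_2) = -6.
Hence M_0 = 686/15, M_1 = -292/15, M_2 = 122/15, M_3 = -106/15.

45.7333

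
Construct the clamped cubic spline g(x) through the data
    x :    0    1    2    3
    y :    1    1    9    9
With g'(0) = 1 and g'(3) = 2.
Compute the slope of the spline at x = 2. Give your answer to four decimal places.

4.3333

Put M_i = g'' at the i-th knot. Here h = (1, 1, 1) and Δ = (0, 8, 0), so the interior equations h_(i-1)·M_(i-1) + 2(h_(i-1)+h_i)·M_i + h_i·M_(i+1) = 6(Δ_i − Δ_(i-1)) read
  1·M_0 + 4·M_1 + 1·M_2 = 6(Δ_1 - Δ_0) = 48
  1·M_1 + 4·M_2 + 1·M_3 = 6(Δ_2 - Δ_1) = -48
Clamped end conditions give two more equations: 2h_0·M_0 + h_0·M_1 = 6(Δ_0 - g'(0)) = -6 and h_2·M_2 + 2h_2·M_3 = 6(g'(3) - Δ_2) = 12.
Solving the tridiagonal system: M_0 = -40/3, M_1 = 62/3, M_2 = -64/3, M_3 = 50/3.
On [2, 3], g'(x) = b_2 + 2c_2·(x - 2) + 3d_2·(x - 2)² with b_2 = Δ_2 - h_2(2M_2 + M_3)/6 = 13/3, c_2 = M_2/2 = -32/3, d_2 = (M_3 - M_2)/(6h_2) = 19/3. So g'(2) = 13/3.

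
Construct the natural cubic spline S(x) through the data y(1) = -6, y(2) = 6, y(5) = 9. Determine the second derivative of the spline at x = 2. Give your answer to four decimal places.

Let σ_i = S''(x_i). Step sizes h_i = 1, 3; slopes of the chords Δ_i = (y_(i+1) - y_i)/h_i = 12, 1.
  1·σ_0 + 8·σ_1 + 3·σ_2 = 6(Δ_1 - Δ_0) = -66
Natural end conditions: σ_0 = σ_2 = 0.
Hence σ_0 = 0, σ_1 = -33/4, σ_2 = 0.

-8.2500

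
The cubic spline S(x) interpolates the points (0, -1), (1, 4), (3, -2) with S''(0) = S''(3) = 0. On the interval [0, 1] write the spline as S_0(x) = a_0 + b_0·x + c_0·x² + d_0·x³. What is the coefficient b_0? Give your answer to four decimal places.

6.3333

Put M_i = S'' at the i-th knot. Here h = (1, 2) and Δ = (5, -3), so the interior equations h_(i-1)·M_(i-1) + 2(h_(i-1)+h_i)·M_i + h_i·M_(i+1) = 6(Δ_i − Δ_(i-1)) read
  1·M_0 + 6·M_1 + 2·M_2 = 6(Δ_1 - Δ_0) = -48
Natural end conditions: M_0 = M_2 = 0.
Hence M_0 = 0, M_1 = -8, M_2 = 0.
On [0, 1], with S_0(x) = a_0 + b_0·x + c_0·x² + d_0·x³: c_0 = M_0/2 = 0, d_0 = (M_1 - M_0)/(6h_0) = -4/3, b_0 = Δ_0 - h_0(2M_0 + M_1)/6 = 19/3.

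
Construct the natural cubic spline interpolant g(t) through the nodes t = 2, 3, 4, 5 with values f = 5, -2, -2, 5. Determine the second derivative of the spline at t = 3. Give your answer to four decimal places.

Put M_i = g'' at the i-th knot. Here h = (1, 1, 1) and Δ = (-7, 0, 7), so the interior equations h_(i-1)·M_(i-1) + 2(h_(i-1)+h_i)·M_i + h_i·M_(i+1) = 6(Δ_i − Δ_(i-1)) read
  1·M_0 + 4·M_1 + 1·M_2 = 6(Δ_1 - Δ_0) = 42
  1·M_1 + 4·M_2 + 1·M_3 = 6(Δ_2 - Δ_1) = 42
Natural end conditions: M_0 = M_3 = 0.
Solving: M_0 = 0, M_1 = 42/5, M_2 = 42/5, M_3 = 0.

8.4000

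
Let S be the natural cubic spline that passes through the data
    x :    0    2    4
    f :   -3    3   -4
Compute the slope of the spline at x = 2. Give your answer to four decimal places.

Let M_i = S''(x_i). Step sizes h_i = 2, 2; slopes of the chords Δ_i = (y_(i+1) - y_i)/h_i = 3, -7/2.
  2·M_0 + 8·M_1 + 2·M_2 = 6(Δ_1 - Δ_0) = -39
Natural end conditions: M_0 = M_2 = 0.
Solving: M_0 = 0, M_1 = -39/8, M_2 = 0.
On [2, 4], S'(x) = b_1 + 2c_1·(x - 2) + 3d_1·(x - 2)² with b_1 = Δ_1 - h_1(2M_1 + M_2)/6 = -1/4, c_1 = M_1/2 = -39/16, d_1 = (M_2 - M_1)/(6h_1) = 13/32. So S'(2) = -1/4.

-0.2500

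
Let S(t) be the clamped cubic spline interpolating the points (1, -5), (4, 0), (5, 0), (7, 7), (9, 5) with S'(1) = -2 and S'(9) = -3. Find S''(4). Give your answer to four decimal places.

Write m_i for S''(x_i). With h_i = 3, 1, 2, 2 and divided differences Δ_i = 5/3, 0, 7/2, -1, the continuity of S' gives the tridiagonal system
  3·m_0 + 8·m_1 + 1·m_2 = 6(Δ_1 - Δ_0) = -10
  1·m_1 + 6·m_2 + 2·m_3 = 6(Δ_2 - Δ_1) = 21
  2·m_2 + 8·m_3 + 2·m_4 = 6(Δ_3 - Δ_2) = -27
Clamped end conditions give two more equations: 2h_0·m_0 + h_0·m_1 = 6(Δ_0 - S'(1)) = 22 and h_3·m_3 + 2h_3·m_4 = 6(S'(9) - Δ_3) = -12.
Solving: m_0 = 2747/480, m_1 = -329/80, m_2 = 917/160, m_3 = -371/80, m_4 = -109/160.

-4.1125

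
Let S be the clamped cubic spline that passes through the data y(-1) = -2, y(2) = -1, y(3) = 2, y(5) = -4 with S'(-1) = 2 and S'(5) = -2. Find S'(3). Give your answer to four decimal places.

0.8571

Put M_i = S'' at the i-th knot. Here h = (3, 1, 2) and Δ = (1/3, 3, -3), so the interior equations h_(i-1)·M_(i-1) + 2(h_(i-1)+h_i)·M_i + h_i·M_(i+1) = 6(Δ_i − Δ_(i-1)) read
  3·M_0 + 8·M_1 + 1·M_2 = 6(Δ_1 - Δ_0) = 16
  1·M_1 + 6·M_2 + 2·M_3 = 6(Δ_2 - Δ_1) = -36
Clamped end conditions give two more equations: 2h_0·M_0 + h_0·M_1 = 6(Δ_0 - S'(-1)) = -10 and h_2·M_2 + 2h_2·M_3 = 6(S'(5) - Δ_2) = 6.
Forward elimination and back-substitution give M_0 = -83/21, M_1 = 32/7, M_2 = -61/7, M_3 = 41/7.
On [3, 5], S'(x) = b_2 + 2c_2·(x - 3) + 3d_2·(x - 3)² with b_2 = Δ_2 - h_2(2M_2 + M_3)/6 = 6/7, c_2 = M_2/2 = -61/14, d_2 = (M_3 - M_2)/(6h_2) = 17/14. So S'(3) = 6/7.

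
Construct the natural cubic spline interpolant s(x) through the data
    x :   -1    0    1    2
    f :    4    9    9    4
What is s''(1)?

-6

With M_i denoting the second derivative at x_i, h_i = 1, 1, 1, and Δ_i = (y_(i+1) − y_i)/h_i = 5, 0, -5:
  1·M_0 + 4·M_1 + 1·M_2 = 6(Δ_1 - Δ_0) = -30
  1·M_1 + 4·M_2 + 1·M_3 = 6(Δ_2 - Δ_1) = -30
Natural end conditions: M_0 = M_3 = 0.
Solving: M_0 = 0, M_1 = -6, M_2 = -6, M_3 = 0.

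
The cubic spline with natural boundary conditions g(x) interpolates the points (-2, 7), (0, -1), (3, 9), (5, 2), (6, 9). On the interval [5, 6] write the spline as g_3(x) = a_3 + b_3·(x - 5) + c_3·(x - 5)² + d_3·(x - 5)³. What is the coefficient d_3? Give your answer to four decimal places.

With M_i denoting the second derivative at x_i, h_i = 2, 3, 2, 1, and Δ_i = (y_(i+1) − y_i)/h_i = -4, 10/3, -7/2, 7:
  2·M_0 + 10·M_1 + 3·M_2 = 6(Δ_1 - Δ_0) = 44
  3·M_1 + 10·M_2 + 2·M_3 = 6(Δ_2 - Δ_1) = -41
  2·M_2 + 6·M_3 + 1·M_4 = 6(Δ_3 - Δ_2) = 63
Natural end conditions: M_0 = M_4 = 0.
Forward elimination and back-substitution give M_0 = 0, M_1 = 1790/253, M_2 = -2256/253, M_3 = 6817/506, M_4 = 0.
On [5, 6], with g_3(x) = a_3 + b_3·(x - 5) + c_3·(x - 5)² + d_3·(x - 5)³: c_3 = M_3/2 = 6817/1012, d_3 = (M_4 - M_3)/(6h_3) = -6817/3036, b_3 = Δ_3 - h_3(2M_3 + M_4)/6 = 3809/1518.

-2.2454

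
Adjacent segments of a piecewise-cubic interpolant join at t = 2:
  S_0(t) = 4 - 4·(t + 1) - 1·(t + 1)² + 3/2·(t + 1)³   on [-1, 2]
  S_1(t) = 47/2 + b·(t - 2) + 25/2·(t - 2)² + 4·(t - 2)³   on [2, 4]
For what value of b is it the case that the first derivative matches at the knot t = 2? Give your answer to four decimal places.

S_0'(t) = -4 - 2·(t + 1) + 9/2·(t + 1)², so S_0'(2) = 61/2. On the right, S_1'(2) = b, so b = 61/2.

30.5000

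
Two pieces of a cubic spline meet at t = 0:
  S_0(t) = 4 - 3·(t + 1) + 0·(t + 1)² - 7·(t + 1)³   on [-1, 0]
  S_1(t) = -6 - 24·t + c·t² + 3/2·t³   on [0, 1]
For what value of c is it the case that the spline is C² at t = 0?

-21

S_0''(t) = 0 - 42·(t + 1), so S_0''(0) = -42. On the right, S_1''(0) = 2c, so c = -21.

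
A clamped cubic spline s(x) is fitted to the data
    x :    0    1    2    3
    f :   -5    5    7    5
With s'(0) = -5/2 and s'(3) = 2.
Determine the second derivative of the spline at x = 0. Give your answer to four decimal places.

Let σ_i = s''(x_i). Step sizes h_i = 1, 1, 1; slopes of the chords Δ_i = (y_(i+1) - y_i)/h_i = 10, 2, -2.
  1·σ_0 + 4·σ_1 + 1·σ_2 = 6(Δ_1 - Δ_0) = -48
  1·σ_1 + 4·σ_2 + 1·σ_3 = 6(Δ_2 - Δ_1) = -24
Clamped end conditions give two more equations: 2h_0·σ_0 + h_0·σ_1 = 6(Δ_0 - s'(0)) = 75 and h_2·σ_2 + 2h_2·σ_3 = 6(s'(3) - Δ_2) = 24.
Forward elimination and back-substitution give σ_0 = 246/5, σ_1 = -117/5, σ_2 = -18/5, σ_3 = 69/5.

49.2000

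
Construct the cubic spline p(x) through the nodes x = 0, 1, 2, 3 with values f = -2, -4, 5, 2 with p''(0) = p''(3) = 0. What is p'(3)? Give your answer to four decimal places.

Write m_i for p''(x_i). With h_i = 1, 1, 1 and divided differences Δ_i = -2, 9, -3, the continuity of p' gives the tridiagonal system
  1·m_0 + 4·m_1 + 1·m_2 = 6(Δ_1 - Δ_0) = 66
  1·m_1 + 4·m_2 + 1·m_3 = 6(Δ_2 - Δ_1) = -72
Natural end conditions: m_0 = m_3 = 0.
Solving the tridiagonal system: m_0 = 0, m_1 = 112/5, m_2 = -118/5, m_3 = 0.
On [2, 3], p'(x) = b_2 + 2c_2·(x - 2) + 3d_2·(x - 2)² with b_2 = Δ_2 - h_2(2m_2 + m_3)/6 = 73/15, c_2 = m_2/2 = -59/5, d_2 = (m_3 - m_2)/(6h_2) = 59/15. So p'(3) = -104/15.

-6.9333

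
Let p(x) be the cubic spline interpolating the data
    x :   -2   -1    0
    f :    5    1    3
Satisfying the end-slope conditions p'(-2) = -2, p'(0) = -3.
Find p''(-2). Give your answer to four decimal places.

Put M_i = p'' at the i-th knot. Here h = (1, 1) and Δ = (-4, 2), so the interior equations h_(i-1)·M_(i-1) + 2(h_(i-1)+h_i)·M_i + h_i·M_(i+1) = 6(Δ_i − Δ_(i-1)) read
  1·M_0 + 4·M_1 + 1·M_2 = 6(Δ_1 - Δ_0) = 36
Clamped end conditions give two more equations: 2h_0·M_0 + h_0·M_1 = 6(Δ_0 - p'(-2)) = -12 and h_1·M_1 + 2h_1·M_2 = 6(p'(0) - Δ_1) = -30.
Solving the tridiagonal system: M_0 = -31/2, M_1 = 19, M_2 = -49/2.

-15.5000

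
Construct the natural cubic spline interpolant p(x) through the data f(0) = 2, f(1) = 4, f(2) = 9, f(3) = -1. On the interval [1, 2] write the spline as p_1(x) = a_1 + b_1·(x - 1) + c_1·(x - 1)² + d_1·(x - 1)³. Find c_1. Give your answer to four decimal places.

5.4000

Let M_i = p''(x_i). Step sizes h_i = 1, 1, 1; slopes of the chords Δ_i = (y_(i+1) - y_i)/h_i = 2, 5, -10.
  1·M_0 + 4·M_1 + 1·M_2 = 6(Δ_1 - Δ_0) = 18
  1·M_1 + 4·M_2 + 1·M_3 = 6(Δ_2 - Δ_1) = -90
Natural end conditions: M_0 = M_3 = 0.
Solving the tridiagonal system: M_0 = 0, M_1 = 54/5, M_2 = -126/5, M_3 = 0.
On [1, 2], with p_1(x) = a_1 + b_1·(x - 1) + c_1·(x - 1)² + d_1·(x - 1)³: c_1 = M_1/2 = 27/5, d_1 = (M_2 - M_1)/(6h_1) = -6, b_1 = Δ_1 - h_1(2M_1 + M_2)/6 = 28/5.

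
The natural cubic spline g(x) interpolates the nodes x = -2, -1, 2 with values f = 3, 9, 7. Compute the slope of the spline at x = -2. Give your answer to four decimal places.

Let M_i = g''(x_i). Step sizes h_i = 1, 3; slopes of the chords Δ_i = (y_(i+1) - y_i)/h_i = 6, -2/3.
  1·M_0 + 8·M_1 + 3·M_2 = 6(Δ_1 - Δ_0) = -40
Natural end conditions: M_0 = M_2 = 0.
Solving: M_0 = 0, M_1 = -5, M_2 = 0.
On [-2, -1], g'(x) = b_0 + 2c_0·(x + 2) + 3d_0·(x + 2)² with b_0 = Δ_0 - h_0(2M_0 + M_1)/6 = 41/6, c_0 = M_0/2 = 0, d_0 = (M_1 - M_0)/(6h_0) = -5/6. So g'(-2) = 41/6.

6.8333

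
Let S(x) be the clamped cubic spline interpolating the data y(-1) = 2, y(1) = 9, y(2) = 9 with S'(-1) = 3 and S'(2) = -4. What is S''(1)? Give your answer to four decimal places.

Put M_i = S'' at the i-th knot. Here h = (2, 1) and Δ = (7/2, 0), so the interior equations h_(i-1)·M_(i-1) + 2(h_(i-1)+h_i)·M_i + h_i·M_(i+1) = 6(Δ_i − Δ_(i-1)) read
  2·M_0 + 6·M_1 + 1·M_2 = 6(Δ_1 - Δ_0) = -21
Clamped end conditions give two more equations: 2h_0·M_0 + h_0·M_1 = 6(Δ_0 - S'(-1)) = 3 and h_1·M_1 + 2h_1·M_2 = 6(S'(2) - Δ_1) = -24.
Hence M_0 = 23/12, M_1 = -7/3, M_2 = -65/6.

-2.3333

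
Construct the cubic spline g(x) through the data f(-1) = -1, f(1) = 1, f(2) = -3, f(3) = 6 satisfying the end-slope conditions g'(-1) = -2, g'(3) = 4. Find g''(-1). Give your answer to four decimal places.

11.4545

Let M_i = g''(x_i). Step sizes h_i = 2, 1, 1; slopes of the chords Δ_i = (y_(i+1) - y_i)/h_i = 1, -4, 9.
  2·M_0 + 6·M_1 + 1·M_2 = 6(Δ_1 - Δ_0) = -30
  1·M_1 + 4·M_2 + 1·M_3 = 6(Δ_2 - Δ_1) = 78
Clamped end conditions give two more equations: 2h_0·M_0 + h_0·M_1 = 6(Δ_0 - g'(-1)) = 18 and h_2·M_2 + 2h_2·M_3 = 6(g'(3) - Δ_2) = -30.
Solving the tridiagonal system: M_0 = 126/11, M_1 = -153/11, M_2 = 336/11, M_3 = -333/11.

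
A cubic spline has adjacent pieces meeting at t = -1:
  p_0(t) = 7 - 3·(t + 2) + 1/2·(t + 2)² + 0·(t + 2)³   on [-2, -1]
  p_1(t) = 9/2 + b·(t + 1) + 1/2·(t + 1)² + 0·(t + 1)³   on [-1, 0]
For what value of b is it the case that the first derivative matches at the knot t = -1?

p_0'(t) = -3 + 1·(t + 2) + 0·(t + 2)², so p_0'(-1) = -2. On the right, p_1'(-1) = b, so b = -2.

-2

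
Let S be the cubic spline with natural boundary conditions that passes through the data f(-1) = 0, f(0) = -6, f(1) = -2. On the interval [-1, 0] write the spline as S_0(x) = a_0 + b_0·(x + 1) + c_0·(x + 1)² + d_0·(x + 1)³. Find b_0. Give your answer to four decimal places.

-8.5000

With m_i denoting the second derivative at x_i, h_i = 1, 1, and Δ_i = (y_(i+1) − y_i)/h_i = -6, 4:
  1·m_0 + 4·m_1 + 1·m_2 = 6(Δ_1 - Δ_0) = 60
Natural end conditions: m_0 = m_2 = 0.
Solving the tridiagonal system: m_0 = 0, m_1 = 15, m_2 = 0.
On [-1, 0], with S_0(x) = a_0 + b_0·(x + 1) + c_0·(x + 1)² + d_0·(x + 1)³: c_0 = m_0/2 = 0, d_0 = (m_1 - m_0)/(6h_0) = 5/2, b_0 = Δ_0 - h_0(2m_0 + m_1)/6 = -17/2.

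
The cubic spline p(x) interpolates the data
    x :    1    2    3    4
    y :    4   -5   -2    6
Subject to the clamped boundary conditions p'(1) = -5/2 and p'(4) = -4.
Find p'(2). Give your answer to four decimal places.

With σ_i denoting the second derivative at x_i, h_i = 1, 1, 1, and Δ_i = (y_(i+1) − y_i)/h_i = -9, 3, 8:
  1·σ_0 + 4·σ_1 + 1·σ_2 = 6(Δ_1 - Δ_0) = 72
  1·σ_1 + 4·σ_2 + 1·σ_3 = 6(Δ_2 - Δ_1) = 30
Clamped end conditions give two more equations: 2h_0·σ_0 + h_0·σ_1 = 6(Δ_0 - p'(1)) = -39 and h_2·σ_2 + 2h_2·σ_3 = 6(p'(4) - Δ_2) = -72.
Solving the tridiagonal system: σ_0 = -154/5, σ_1 = 113/5, σ_2 = 62/5, σ_3 = -211/5.
On [2, 3], p'(x) = b_1 + 2c_1·(x - 2) + 3d_1·(x - 2)² with b_1 = Δ_1 - h_1(2σ_1 + σ_2)/6 = -33/5, c_1 = σ_1/2 = 113/10, d_1 = (σ_2 - σ_1)/(6h_1) = -17/10. So p'(2) = -33/5.

-6.6000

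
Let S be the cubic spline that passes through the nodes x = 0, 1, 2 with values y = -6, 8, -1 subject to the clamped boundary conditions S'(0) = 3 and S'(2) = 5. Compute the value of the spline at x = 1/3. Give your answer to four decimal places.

With M_i denoting the second derivative at x_i, h_i = 1, 1, and Δ_i = (y_(i+1) − y_i)/h_i = 14, -9:
  1·M_0 + 4·M_1 + 1·M_2 = 6(Δ_1 - Δ_0) = -138
Clamped end conditions give two more equations: 2h_0·M_0 + h_0·M_1 = 6(Δ_0 - S'(0)) = 66 and h_1·M_1 + 2h_1·M_2 = 6(S'(2) - Δ_1) = 84.
Solving: M_0 = 137/2, M_1 = -71, M_2 = 155/2.
On [0, 1], S(x) = -6 + 3·x + 137/4·x² - 93/4·x³.
With x = 1/3: S(1/3) = -37/18.

-2.0556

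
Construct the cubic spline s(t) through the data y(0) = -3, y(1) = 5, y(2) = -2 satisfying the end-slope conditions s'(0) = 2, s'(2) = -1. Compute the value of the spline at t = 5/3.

With m_i denoting the second derivative at x_i, h_i = 1, 1, and Δ_i = (y_(i+1) − y_i)/h_i = 8, -7:
  1·m_0 + 4·m_1 + 1·m_2 = 6(Δ_1 - Δ_0) = -90
Clamped end conditions give two more equations: 2h_0·m_0 + h_0·m_1 = 6(Δ_0 - s'(0)) = 36 and h_1·m_1 + 2h_1·m_2 = 6(s'(2) - Δ_1) = 36.
Solving: m_0 = 39, m_1 = -42, m_2 = 39.
On [1, 2], s(t) = 5 + 1/2·(t - 1) - 21·(t - 1)² + 27/2·(t - 1)³.
With (t - 1) = 2/3: s(5/3) = 0.

0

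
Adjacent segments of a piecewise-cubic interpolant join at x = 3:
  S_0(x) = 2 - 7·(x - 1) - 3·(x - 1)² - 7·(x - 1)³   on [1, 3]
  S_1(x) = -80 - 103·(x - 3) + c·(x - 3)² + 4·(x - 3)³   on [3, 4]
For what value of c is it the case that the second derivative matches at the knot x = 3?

-45

S_0''(x) = -6 - 42·(x - 1), so S_0''(3) = -90. On the right, S_1''(3) = 2c, so c = -45.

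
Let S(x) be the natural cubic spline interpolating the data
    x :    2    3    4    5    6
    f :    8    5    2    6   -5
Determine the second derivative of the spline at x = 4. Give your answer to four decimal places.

With m_i denoting the second derivative at x_i, h_i = 1, 1, 1, 1, and Δ_i = (y_(i+1) − y_i)/h_i = -3, -3, 4, -11:
  1·m_0 + 4·m_1 + 1·m_2 = 6(Δ_1 - Δ_0) = 0
  1·m_1 + 4·m_2 + 1·m_3 = 6(Δ_2 - Δ_1) = 42
  1·m_2 + 4·m_3 + 1·m_4 = 6(Δ_3 - Δ_2) = -90
Natural end conditions: m_0 = m_4 = 0.
Forward elimination and back-substitution give m_0 = 0, m_1 = -129/28, m_2 = 129/7, m_3 = -759/28, m_4 = 0.

18.4286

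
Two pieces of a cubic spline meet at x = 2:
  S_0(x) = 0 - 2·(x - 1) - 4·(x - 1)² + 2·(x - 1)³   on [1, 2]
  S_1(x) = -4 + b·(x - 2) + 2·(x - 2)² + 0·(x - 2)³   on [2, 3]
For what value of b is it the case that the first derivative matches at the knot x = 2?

-4

S_0'(x) = -2 - 8·(x - 1) + 6·(x - 1)², so S_0'(2) = -4. On the right, S_1'(2) = b, so b = -4.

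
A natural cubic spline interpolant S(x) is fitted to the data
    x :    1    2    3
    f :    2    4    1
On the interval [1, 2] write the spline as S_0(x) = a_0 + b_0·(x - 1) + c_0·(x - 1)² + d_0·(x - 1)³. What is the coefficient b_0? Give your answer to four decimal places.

Write σ_i for S''(x_i). With h_i = 1, 1 and divided differences Δ_i = 2, -3, the continuity of S' gives the tridiagonal system
  1·σ_0 + 4·σ_1 + 1·σ_2 = 6(Δ_1 - Δ_0) = -30
Natural end conditions: σ_0 = σ_2 = 0.
Solving the tridiagonal system: σ_0 = 0, σ_1 = -15/2, σ_2 = 0.
On [1, 2], with S_0(x) = a_0 + b_0·(x - 1) + c_0·(x - 1)² + d_0·(x - 1)³: c_0 = σ_0/2 = 0, d_0 = (σ_1 - σ_0)/(6h_0) = -5/4, b_0 = Δ_0 - h_0(2σ_0 + σ_1)/6 = 13/4.

3.2500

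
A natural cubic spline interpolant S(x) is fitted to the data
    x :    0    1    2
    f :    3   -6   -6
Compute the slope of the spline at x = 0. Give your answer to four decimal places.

-11.2500

Let σ_i = S''(x_i). Step sizes h_i = 1, 1; slopes of the chords Δ_i = (y_(i+1) - y_i)/h_i = -9, 0.
  1·σ_0 + 4·σ_1 + 1·σ_2 = 6(Δ_1 - Δ_0) = 54
Natural end conditions: σ_0 = σ_2 = 0.
Forward elimination and back-substitution give σ_0 = 0, σ_1 = 27/2, σ_2 = 0.
On [0, 1], S'(x) = b_0 + 2c_0·x + 3d_0·x² with b_0 = Δ_0 - h_0(2σ_0 + σ_1)/6 = -45/4, c_0 = σ_0/2 = 0, d_0 = (σ_1 - σ_0)/(6h_0) = 9/4. So S'(0) = -45/4.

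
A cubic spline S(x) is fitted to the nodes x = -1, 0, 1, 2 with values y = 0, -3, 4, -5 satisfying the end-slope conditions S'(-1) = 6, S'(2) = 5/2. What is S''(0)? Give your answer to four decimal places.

With M_i denoting the second derivative at x_i, h_i = 1, 1, 1, and Δ_i = (y_(i+1) − y_i)/h_i = -3, 7, -9:
  1·M_0 + 4·M_1 + 1·M_2 = 6(Δ_1 - Δ_0) = 60
  1·M_1 + 4·M_2 + 1·M_3 = 6(Δ_2 - Δ_1) = -96
Clamped end conditions give two more equations: 2h_0·M_0 + h_0·M_1 = 6(Δ_0 - S'(-1)) = -54 and h_2·M_2 + 2h_2·M_3 = 6(S'(2) - Δ_2) = 69.
Solving: M_0 = -139/3, M_1 = 116/3, M_2 = -145/3, M_3 = 176/3.

38.6667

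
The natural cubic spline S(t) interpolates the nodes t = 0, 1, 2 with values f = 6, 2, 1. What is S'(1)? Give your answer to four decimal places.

-2.5000

Let M_i = S''(x_i). Step sizes h_i = 1, 1; slopes of the chords Δ_i = (y_(i+1) - y_i)/h_i = -4, -1.
  1·M_0 + 4·M_1 + 1·M_2 = 6(Δ_1 - Δ_0) = 18
Natural end conditions: M_0 = M_2 = 0.
Solving the tridiagonal system: M_0 = 0, M_1 = 9/2, M_2 = 0.
On [1, 2], S'(t) = b_1 + 2c_1·(t - 1) + 3d_1·(t - 1)² with b_1 = Δ_1 - h_1(2M_1 + M_2)/6 = -5/2, c_1 = M_1/2 = 9/4, d_1 = (M_2 - M_1)/(6h_1) = -3/4. So S'(1) = -5/2.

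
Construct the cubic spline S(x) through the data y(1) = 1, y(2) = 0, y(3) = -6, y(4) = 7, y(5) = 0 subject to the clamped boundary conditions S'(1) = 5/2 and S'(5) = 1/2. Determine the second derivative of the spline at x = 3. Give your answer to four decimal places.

46.7500

Write σ_i for S''(x_i). With h_i = 1, 1, 1, 1 and divided differences Δ_i = -1, -6, 13, -7, the continuity of S' gives the tridiagonal system
  1·σ_0 + 4·σ_1 + 1·σ_2 = 6(Δ_1 - Δ_0) = -30
  1·σ_1 + 4·σ_2 + 1·σ_3 = 6(Δ_2 - Δ_1) = 114
  1·σ_2 + 4·σ_3 + 1·σ_4 = 6(Δ_3 - Δ_2) = -120
Clamped end conditions give two more equations: 2h_0·σ_0 + h_0·σ_1 = 6(Δ_0 - S'(1)) = -21 and h_3·σ_3 + 2h_3·σ_4 = 6(S'(5) - Δ_3) = 45.
Solving the tridiagonal system: σ_0 = -29/28, σ_1 = -265/14, σ_2 = 187/4, σ_3 = -757/14, σ_4 = 1387/28.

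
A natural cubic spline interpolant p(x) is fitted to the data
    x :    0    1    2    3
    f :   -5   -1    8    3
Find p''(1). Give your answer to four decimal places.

13.6000

Let σ_i = p''(x_i). Step sizes h_i = 1, 1, 1; slopes of the chords Δ_i = (y_(i+1) - y_i)/h_i = 4, 9, -5.
  1·σ_0 + 4·σ_1 + 1·σ_2 = 6(Δ_1 - Δ_0) = 30
  1·σ_1 + 4·σ_2 + 1·σ_3 = 6(Δ_2 - Δ_1) = -84
Natural end conditions: σ_0 = σ_3 = 0.
Hence σ_0 = 0, σ_1 = 68/5, σ_2 = -122/5, σ_3 = 0.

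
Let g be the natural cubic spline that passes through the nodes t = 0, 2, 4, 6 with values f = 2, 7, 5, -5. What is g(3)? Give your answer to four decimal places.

7.1250

Let M_i = g''(x_i). Step sizes h_i = 2, 2, 2; slopes of the chords Δ_i = (y_(i+1) - y_i)/h_i = 5/2, -1, -5.
  2·M_0 + 8·M_1 + 2·M_2 = 6(Δ_1 - Δ_0) = -21
  2·M_1 + 8·M_2 + 2·M_3 = 6(Δ_2 - Δ_1) = -24
Natural end conditions: M_0 = M_3 = 0.
Hence M_0 = 0, M_1 = -2, M_2 = -5/2, M_3 = 0.
On [2, 4], g(t) = 7 + 7/6·(t - 2) - 1·(t - 2)² - 1/24·(t - 2)³.
With (t - 2) = 1: g(3) = 57/8.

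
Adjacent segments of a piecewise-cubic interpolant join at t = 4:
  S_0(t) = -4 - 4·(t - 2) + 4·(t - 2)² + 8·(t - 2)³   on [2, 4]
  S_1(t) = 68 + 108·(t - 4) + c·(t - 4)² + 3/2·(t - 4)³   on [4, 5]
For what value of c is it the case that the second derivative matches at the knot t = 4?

52

S_0''(t) = 8 + 48·(t - 2), so S_0''(4) = 104. On the right, S_1''(4) = 2c, so c = 52.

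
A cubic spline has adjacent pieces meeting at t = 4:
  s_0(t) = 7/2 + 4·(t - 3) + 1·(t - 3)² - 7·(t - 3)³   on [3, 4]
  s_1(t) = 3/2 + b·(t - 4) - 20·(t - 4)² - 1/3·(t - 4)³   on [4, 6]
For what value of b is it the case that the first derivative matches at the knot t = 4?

-15

s_0'(t) = 4 + 2·(t - 3) - 21·(t - 3)², so s_0'(4) = -15. On the right, s_1'(4) = b, so b = -15.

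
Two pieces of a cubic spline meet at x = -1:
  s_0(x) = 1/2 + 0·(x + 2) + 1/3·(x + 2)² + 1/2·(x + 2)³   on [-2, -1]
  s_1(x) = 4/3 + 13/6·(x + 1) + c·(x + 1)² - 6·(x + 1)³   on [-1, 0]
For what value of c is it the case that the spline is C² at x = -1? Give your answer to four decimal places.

1.8333

s_0''(x) = 2/3 + 3·(x + 2), so s_0''(-1) = 11/3. On the right, s_1''(-1) = 2c, so c = 11/6.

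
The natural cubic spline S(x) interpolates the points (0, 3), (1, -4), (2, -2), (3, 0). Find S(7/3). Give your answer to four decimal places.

-1.1111

Write m_i for S''(x_i). With h_i = 1, 1, 1 and divided differences Δ_i = -7, 2, 2, the continuity of S' gives the tridiagonal system
  1·m_0 + 4·m_1 + 1·m_2 = 6(Δ_1 - Δ_0) = 54
  1·m_1 + 4·m_2 + 1·m_3 = 6(Δ_2 - Δ_1) = 0
Natural end conditions: m_0 = m_3 = 0.
Forward elimination and back-substitution give m_0 = 0, m_1 = 72/5, m_2 = -18/5, m_3 = 0.
On [2, 3], S(x) = -2 + 16/5·(x - 2) - 9/5·(x - 2)² + 3/5·(x - 2)³.
With (x - 2) = 1/3: S(7/3) = -10/9.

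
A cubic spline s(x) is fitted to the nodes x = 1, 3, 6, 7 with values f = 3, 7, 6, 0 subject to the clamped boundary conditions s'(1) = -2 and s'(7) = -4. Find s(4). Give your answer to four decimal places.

Write m_i for s''(x_i). With h_i = 2, 3, 1 and divided differences Δ_i = 2, -1/3, -6, the continuity of s' gives the tridiagonal system
  2·m_0 + 10·m_1 + 3·m_2 = 6(Δ_1 - Δ_0) = -14
  3·m_1 + 8·m_2 + 1·m_3 = 6(Δ_2 - Δ_1) = -34
Clamped end conditions give two more equations: 2h_0·m_0 + h_0·m_1 = 6(Δ_0 - s'(1)) = 24 and h_2·m_2 + 2h_2·m_3 = 6(s'(7) - Δ_2) = 12.
Solving the tridiagonal system: m_0 = 259/39, m_1 = -50/39, m_2 = -188/39, m_3 = 328/39.
On [3, 6], s(x) = 7 + 131/39·(x - 3) - 25/39·(x - 3)² - 23/117·(x - 3)³.
With (x - 3) = 1: s(4) = 1114/117.

9.5214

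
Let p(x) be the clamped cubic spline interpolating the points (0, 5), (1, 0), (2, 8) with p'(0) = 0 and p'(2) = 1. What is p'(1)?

Put σ_i = p'' at the i-th knot. Here h = (1, 1) and Δ = (-5, 8), so the interior equations h_(i-1)·σ_(i-1) + 2(h_(i-1)+h_i)·σ_i + h_i·σ_(i+1) = 6(Δ_i − Δ_(i-1)) read
  1·σ_0 + 4·σ_1 + 1·σ_2 = 6(Δ_1 - Δ_0) = 78
Clamped end conditions give two more equations: 2h_0·σ_0 + h_0·σ_1 = 6(Δ_0 - p'(0)) = -30 and h_1·σ_1 + 2h_1·σ_2 = 6(p'(2) - Δ_1) = -42.
Forward elimination and back-substitution give σ_0 = -34, σ_1 = 38, σ_2 = -40.
On [1, 2], p'(x) = b_1 + 2c_1·(x - 1) + 3d_1·(x - 1)² with b_1 = Δ_1 - h_1(2σ_1 + σ_2)/6 = 2, c_1 = σ_1/2 = 19, d_1 = (σ_2 - σ_1)/(6h_1) = -13. So p'(1) = 2.

2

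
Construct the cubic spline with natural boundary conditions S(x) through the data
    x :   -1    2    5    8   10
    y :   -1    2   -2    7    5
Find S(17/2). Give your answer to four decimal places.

Put m_i = S'' at the i-th knot. Here h = (3, 3, 3, 2) and Δ = (1, -4/3, 3, -1), so the interior equations h_(i-1)·m_(i-1) + 2(h_(i-1)+h_i)·m_i + h_i·m_(i+1) = 6(Δ_i − Δ_(i-1)) read
  3·m_0 + 12·m_1 + 3·m_2 = 6(Δ_1 - Δ_0) = -14
  3·m_1 + 12·m_2 + 3·m_3 = 6(Δ_2 - Δ_1) = 26
  3·m_2 + 10·m_3 + 2·m_4 = 6(Δ_3 - Δ_2) = -24
Natural end conditions: m_0 = m_4 = 0.
Hence m_0 = 0, m_1 = -425/207, m_2 = 734/207, m_3 = -239/69, m_4 = 0.
On [8, 10], S(x) = 7 + 271/207·(x - 8) - 239/138·(x - 8)² + 239/828·(x - 8)³.
With (x - 8) = 1/2: S(17/2) = 16025/2208.

7.2577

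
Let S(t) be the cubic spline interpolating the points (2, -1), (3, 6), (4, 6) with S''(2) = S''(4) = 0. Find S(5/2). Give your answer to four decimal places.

3.1563

Let M_i = S''(x_i). Step sizes h_i = 1, 1; slopes of the chords Δ_i = (y_(i+1) - y_i)/h_i = 7, 0.
  1·M_0 + 4·M_1 + 1·M_2 = 6(Δ_1 - Δ_0) = -42
Natural end conditions: M_0 = M_2 = 0.
Forward elimination and back-substitution give M_0 = 0, M_1 = -21/2, M_2 = 0.
On [2, 3], S(t) = -1 + 35/4·(t - 2) + 0·(t - 2)² - 7/4·(t - 2)³.
With (t - 2) = 1/2: S(5/2) = 101/32.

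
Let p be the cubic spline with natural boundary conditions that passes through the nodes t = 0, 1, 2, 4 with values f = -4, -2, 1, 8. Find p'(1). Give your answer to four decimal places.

2.4783

With M_i denoting the second derivative at x_i, h_i = 1, 1, 2, and Δ_i = (y_(i+1) − y_i)/h_i = 2, 3, 7/2:
  1·M_0 + 4·M_1 + 1·M_2 = 6(Δ_1 - Δ_0) = 6
  1·M_1 + 6·M_2 + 2·M_3 = 6(Δ_2 - Δ_1) = 3
Natural end conditions: M_0 = M_3 = 0.
Forward elimination and back-substitution give M_0 = 0, M_1 = 33/23, M_2 = 6/23, M_3 = 0.
On [1, 2], p'(t) = b_1 + 2c_1·(t - 1) + 3d_1·(t - 1)² with b_1 = Δ_1 - h_1(2M_1 + M_2)/6 = 57/23, c_1 = M_1/2 = 33/46, d_1 = (M_2 - M_1)/(6h_1) = -9/46. So p'(1) = 57/23.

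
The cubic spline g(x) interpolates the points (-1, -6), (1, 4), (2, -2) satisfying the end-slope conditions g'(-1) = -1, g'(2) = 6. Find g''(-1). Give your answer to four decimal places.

22.3333

Write m_i for g''(x_i). With h_i = 2, 1 and divided differences Δ_i = 5, -6, the continuity of g' gives the tridiagonal system
  2·m_0 + 6·m_1 + 1·m_2 = 6(Δ_1 - Δ_0) = -66
Clamped end conditions give two more equations: 2h_0·m_0 + h_0·m_1 = 6(Δ_0 - g'(-1)) = 36 and h_1·m_1 + 2h_1·m_2 = 6(g'(2) - Δ_1) = 72.
Solving the tridiagonal system: m_0 = 67/3, m_1 = -80/3, m_2 = 148/3.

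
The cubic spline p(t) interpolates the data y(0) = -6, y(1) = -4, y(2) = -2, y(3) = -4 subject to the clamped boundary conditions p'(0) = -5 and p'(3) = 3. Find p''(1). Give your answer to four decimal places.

Put M_i = p'' at the i-th knot. Here h = (1, 1, 1) and Δ = (2, 2, -2), so the interior equations h_(i-1)·M_(i-1) + 2(h_(i-1)+h_i)·M_i + h_i·M_(i+1) = 6(Δ_i − Δ_(i-1)) read
  1·M_0 + 4·M_1 + 1·M_2 = 6(Δ_1 - Δ_0) = 0
  1·M_1 + 4·M_2 + 1·M_3 = 6(Δ_2 - Δ_1) = -24
Clamped end conditions give two more equations: 2h_0·M_0 + h_0·M_1 = 6(Δ_0 - p'(0)) = 42 and h_2·M_2 + 2h_2·M_3 = 6(p'(3) - Δ_2) = 30.
Solving: M_0 = 338/15, M_1 = -46/15, M_2 = -154/15, M_3 = 302/15.

-3.0667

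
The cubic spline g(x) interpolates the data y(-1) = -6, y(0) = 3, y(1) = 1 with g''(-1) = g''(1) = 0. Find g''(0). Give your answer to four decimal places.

Let m_i = g''(x_i). Step sizes h_i = 1, 1; slopes of the chords Δ_i = (y_(i+1) - y_i)/h_i = 9, -2.
  1·m_0 + 4·m_1 + 1·m_2 = 6(Δ_1 - Δ_0) = -66
Natural end conditions: m_0 = m_2 = 0.
Solving: m_0 = 0, m_1 = -33/2, m_2 = 0.

-16.5000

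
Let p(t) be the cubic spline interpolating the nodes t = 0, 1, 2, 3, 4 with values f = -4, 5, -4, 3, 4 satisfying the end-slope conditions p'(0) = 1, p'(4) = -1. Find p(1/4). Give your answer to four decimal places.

-2.4816

Put m_i = p'' at the i-th knot. Here h = (1, 1, 1, 1) and Δ = (9, -9, 7, 1), so the interior equations h_(i-1)·m_(i-1) + 2(h_(i-1)+h_i)·m_i + h_i·m_(i+1) = 6(Δ_i − Δ_(i-1)) read
  1·m_0 + 4·m_1 + 1·m_2 = 6(Δ_1 - Δ_0) = -108
  1·m_1 + 4·m_2 + 1·m_3 = 6(Δ_2 - Δ_1) = 96
  1·m_2 + 4·m_3 + 1·m_4 = 6(Δ_3 - Δ_2) = -36
Clamped end conditions give two more equations: 2h_0·m_0 + h_0·m_1 = 6(Δ_0 - p'(0)) = 48 and h_3·m_3 + 2h_3·m_4 = 6(p'(4) - Δ_3) = -12.
Solving: m_0 = 683/14, m_1 = -347/7, m_2 = 83/2, m_3 = -143/7, m_4 = 59/14.
On [0, 1], p(t) = -4 + 1·t + 683/28·t² - 459/28·t³.
With t = 1/4: p(1/4) = -4447/1792.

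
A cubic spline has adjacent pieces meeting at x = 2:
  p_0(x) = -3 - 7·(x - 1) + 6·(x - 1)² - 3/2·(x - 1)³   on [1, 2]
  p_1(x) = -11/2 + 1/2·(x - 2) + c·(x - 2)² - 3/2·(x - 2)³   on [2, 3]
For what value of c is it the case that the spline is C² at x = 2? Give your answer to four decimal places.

1.5000

p_0''(x) = 12 - 9·(x - 1), so p_0''(2) = 3. On the right, p_1''(2) = 2c, so c = 3/2.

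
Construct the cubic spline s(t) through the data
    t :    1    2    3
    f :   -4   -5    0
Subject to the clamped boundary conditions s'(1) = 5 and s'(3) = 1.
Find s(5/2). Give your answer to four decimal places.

With M_i denoting the second derivative at x_i, h_i = 1, 1, and Δ_i = (y_(i+1) − y_i)/h_i = -1, 5:
  1·M_0 + 4·M_1 + 1·M_2 = 6(Δ_1 - Δ_0) = 36
Clamped end conditions give two more equations: 2h_0·M_0 + h_0·M_1 = 6(Δ_0 - s'(1)) = -36 and h_1·M_1 + 2h_1·M_2 = 6(s'(3) - Δ_1) = -24.
Solving: M_0 = -29, M_1 = 22, M_2 = -23.
On [2, 3], s(t) = -5 + 3/2·(t - 2) + 11·(t - 2)² - 15/2·(t - 2)³.
With (t - 2) = 1/2: s(5/2) = -39/16.

-2.4375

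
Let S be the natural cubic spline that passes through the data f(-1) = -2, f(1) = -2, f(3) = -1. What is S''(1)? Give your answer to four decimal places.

0.3750

Put σ_i = S'' at the i-th knot. Here h = (2, 2) and Δ = (0, 1/2), so the interior equations h_(i-1)·σ_(i-1) + 2(h_(i-1)+h_i)·σ_i + h_i·σ_(i+1) = 6(Δ_i − Δ_(i-1)) read
  2·σ_0 + 8·σ_1 + 2·σ_2 = 6(Δ_1 - Δ_0) = 3
Natural end conditions: σ_0 = σ_2 = 0.
Solving the tridiagonal system: σ_0 = 0, σ_1 = 3/8, σ_2 = 0.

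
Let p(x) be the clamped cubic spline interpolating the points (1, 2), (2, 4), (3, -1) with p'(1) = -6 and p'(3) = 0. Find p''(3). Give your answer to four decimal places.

With M_i denoting the second derivative at x_i, h_i = 1, 1, and Δ_i = (y_(i+1) − y_i)/h_i = 2, -5:
  1·M_0 + 4·M_1 + 1·M_2 = 6(Δ_1 - Δ_0) = -42
Clamped end conditions give two more equations: 2h_0·M_0 + h_0·M_1 = 6(Δ_0 - p'(1)) = 48 and h_1·M_1 + 2h_1·M_2 = 6(p'(3) - Δ_1) = 30.
Solving the tridiagonal system: M_0 = 75/2, M_1 = -27, M_2 = 57/2.

28.5000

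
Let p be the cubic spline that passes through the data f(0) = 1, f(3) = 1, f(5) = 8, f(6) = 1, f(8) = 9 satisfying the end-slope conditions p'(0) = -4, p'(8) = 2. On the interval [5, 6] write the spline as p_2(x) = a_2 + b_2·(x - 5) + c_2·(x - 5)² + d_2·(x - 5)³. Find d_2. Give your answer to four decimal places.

5.3841

With σ_i denoting the second derivative at x_i, h_i = 3, 2, 1, 2, and Δ_i = (y_(i+1) − y_i)/h_i = 0, 7/2, -7, 4:
  3·σ_0 + 10·σ_1 + 2·σ_2 = 6(Δ_1 - Δ_0) = 21
  2·σ_1 + 6·σ_2 + 1·σ_3 = 6(Δ_2 - Δ_1) = -63
  1·σ_2 + 6·σ_3 + 2·σ_4 = 6(Δ_3 - Δ_2) = 66
Clamped end conditions give two more equations: 2h_0·σ_0 + h_0·σ_1 = 6(Δ_0 - p'(0)) = 24 and h_3·σ_3 + 2h_3·σ_4 = 6(p'(8) - Δ_3) = -12.
Solving the tridiagonal system: σ_0 = 259/151, σ_1 = 690/151, σ_2 = -2253/151, σ_3 = 2625/151, σ_4 = -3531/302.
On [5, 6], with p_2(x) = a_2 + b_2·(x - 5) + c_2·(x - 5)² + d_2·(x - 5)³: c_2 = σ_2/2 = -2253/302, d_2 = (σ_3 - σ_2)/(6h_2) = 813/151, b_2 = Δ_2 - h_2(2σ_2 + σ_3)/6 = -1487/302.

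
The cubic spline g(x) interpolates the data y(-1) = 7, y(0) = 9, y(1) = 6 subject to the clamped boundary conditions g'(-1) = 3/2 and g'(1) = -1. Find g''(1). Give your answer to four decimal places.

Put M_i = g'' at the i-th knot. Here h = (1, 1) and Δ = (2, -3), so the interior equations h_(i-1)·M_(i-1) + 2(h_(i-1)+h_i)·M_i + h_i·M_(i+1) = 6(Δ_i − Δ_(i-1)) read
  1·M_0 + 4·M_1 + 1·M_2 = 6(Δ_1 - Δ_0) = -30
Clamped end conditions give two more equations: 2h_0·M_0 + h_0·M_1 = 6(Δ_0 - g'(-1)) = 3 and h_1·M_1 + 2h_1·M_2 = 6(g'(1) - Δ_1) = 12.
Hence M_0 = 31/4, M_1 = -25/2, M_2 = 49/4.

12.2500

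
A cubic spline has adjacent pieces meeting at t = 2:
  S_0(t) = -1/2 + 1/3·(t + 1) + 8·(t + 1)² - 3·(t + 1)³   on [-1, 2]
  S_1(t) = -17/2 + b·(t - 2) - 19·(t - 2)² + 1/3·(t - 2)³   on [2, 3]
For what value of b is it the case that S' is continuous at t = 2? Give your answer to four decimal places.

-32.6667

S_0'(t) = 1/3 + 16·(t + 1) - 9·(t + 1)², so S_0'(2) = -98/3. On the right, S_1'(2) = b, so b = -98/3.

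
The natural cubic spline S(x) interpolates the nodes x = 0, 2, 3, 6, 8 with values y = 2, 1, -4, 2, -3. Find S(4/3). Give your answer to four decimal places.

Let m_i = S''(x_i). Step sizes h_i = 2, 1, 3, 2; slopes of the chords Δ_i = (y_(i+1) - y_i)/h_i = -1/2, -5, 2, -5/2.
  2·m_0 + 6·m_1 + 1·m_2 = 6(Δ_1 - Δ_0) = -27
  1·m_1 + 8·m_2 + 3·m_3 = 6(Δ_2 - Δ_1) = 42
  3·m_2 + 10·m_3 + 2·m_4 = 6(Δ_3 - Δ_2) = -27
Natural end conditions: m_0 = m_4 = 0.
Hence m_0 = 0, m_1 = -93/16, m_2 = 63/8, m_3 = -81/16, m_4 = 0.
On [0, 2], S(x) = 2 + 23/16·x + 0·x² - 31/64·x³.
With x = 4/3: S(4/3) = 299/108.

2.7685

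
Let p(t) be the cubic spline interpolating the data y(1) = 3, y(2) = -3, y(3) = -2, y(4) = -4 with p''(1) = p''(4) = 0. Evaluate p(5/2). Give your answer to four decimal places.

With M_i denoting the second derivative at x_i, h_i = 1, 1, 1, and Δ_i = (y_(i+1) − y_i)/h_i = -6, 1, -2:
  1·M_0 + 4·M_1 + 1·M_2 = 6(Δ_1 - Δ_0) = 42
  1·M_1 + 4·M_2 + 1·M_3 = 6(Δ_2 - Δ_1) = -18
Natural end conditions: M_0 = M_3 = 0.
Solving: M_0 = 0, M_1 = 62/5, M_2 = -38/5, M_3 = 0.
On [2, 3], p(t) = -3 - 28/15·(t - 2) + 31/5·(t - 2)² - 10/3·(t - 2)³.
With (t - 2) = 1/2: p(5/2) = -14/5.

-2.8000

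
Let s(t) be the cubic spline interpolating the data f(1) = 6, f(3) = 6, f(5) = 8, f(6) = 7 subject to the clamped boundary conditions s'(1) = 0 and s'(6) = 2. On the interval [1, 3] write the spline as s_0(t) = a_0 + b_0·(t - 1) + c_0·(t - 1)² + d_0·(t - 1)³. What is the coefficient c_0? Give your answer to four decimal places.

Put m_i = s'' at the i-th knot. Here h = (2, 2, 1) and Δ = (0, 1, -1), so the interior equations h_(i-1)·m_(i-1) + 2(h_(i-1)+h_i)·m_i + h_i·m_(i+1) = 6(Δ_i − Δ_(i-1)) read
  2·m_0 + 8·m_1 + 2·m_2 = 6(Δ_1 - Δ_0) = 6
  2·m_1 + 6·m_2 + 1·m_3 = 6(Δ_2 - Δ_1) = -12
Clamped end conditions give two more equations: 2h_0·m_0 + h_0·m_1 = 6(Δ_0 - s'(1)) = 0 and h_2·m_2 + 2h_2·m_3 = 6(s'(6) - Δ_2) = 18.
Forward elimination and back-substitution give m_0 = -25/23, m_1 = 50/23, m_2 = -106/23, m_3 = 260/23.
On [1, 3], with s_0(t) = a_0 + b_0·(t - 1) + c_0·(t - 1)² + d_0·(t - 1)³: c_0 = m_0/2 = -25/46, d_0 = (m_1 - m_0)/(6h_0) = 25/92, b_0 = Δ_0 - h_0(2m_0 + m_1)/6 = 0.

-0.5435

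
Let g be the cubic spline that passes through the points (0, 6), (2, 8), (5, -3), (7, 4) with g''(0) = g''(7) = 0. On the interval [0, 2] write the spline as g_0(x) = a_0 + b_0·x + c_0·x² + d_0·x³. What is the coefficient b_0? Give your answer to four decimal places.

Let σ_i = g''(x_i). Step sizes h_i = 2, 3, 2; slopes of the chords Δ_i = (y_(i+1) - y_i)/h_i = 1, -11/3, 7/2.
  2·σ_0 + 10·σ_1 + 3·σ_2 = 6(Δ_1 - Δ_0) = -28
  3·σ_1 + 10·σ_2 + 2·σ_3 = 6(Δ_2 - Δ_1) = 43
Natural end conditions: σ_0 = σ_3 = 0.
Hence σ_0 = 0, σ_1 = -409/91, σ_2 = 514/91, σ_3 = 0.
On [0, 2], with g_0(x) = a_0 + b_0·x + c_0·x² + d_0·x³: c_0 = σ_0/2 = 0, d_0 = (σ_1 - σ_0)/(6h_0) = -409/1092, b_0 = Δ_0 - h_0(2σ_0 + σ_1)/6 = 682/273.

2.4982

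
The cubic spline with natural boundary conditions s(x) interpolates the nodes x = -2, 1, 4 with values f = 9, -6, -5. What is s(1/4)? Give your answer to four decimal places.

With σ_i denoting the second derivative at x_i, h_i = 3, 3, and Δ_i = (y_(i+1) − y_i)/h_i = -5, 1/3:
  3·σ_0 + 12·σ_1 + 3·σ_2 = 6(Δ_1 - Δ_0) = 32
Natural end conditions: σ_0 = σ_2 = 0.
Solving: σ_0 = 0, σ_1 = 8/3, σ_2 = 0.
On [-2, 1], s(x) = 9 - 19/3·(x + 2) + 0·(x + 2)² + 4/27·(x + 2)³.
With (x + 2) = 9/4: s(1/4) = -57/16.

-3.5625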